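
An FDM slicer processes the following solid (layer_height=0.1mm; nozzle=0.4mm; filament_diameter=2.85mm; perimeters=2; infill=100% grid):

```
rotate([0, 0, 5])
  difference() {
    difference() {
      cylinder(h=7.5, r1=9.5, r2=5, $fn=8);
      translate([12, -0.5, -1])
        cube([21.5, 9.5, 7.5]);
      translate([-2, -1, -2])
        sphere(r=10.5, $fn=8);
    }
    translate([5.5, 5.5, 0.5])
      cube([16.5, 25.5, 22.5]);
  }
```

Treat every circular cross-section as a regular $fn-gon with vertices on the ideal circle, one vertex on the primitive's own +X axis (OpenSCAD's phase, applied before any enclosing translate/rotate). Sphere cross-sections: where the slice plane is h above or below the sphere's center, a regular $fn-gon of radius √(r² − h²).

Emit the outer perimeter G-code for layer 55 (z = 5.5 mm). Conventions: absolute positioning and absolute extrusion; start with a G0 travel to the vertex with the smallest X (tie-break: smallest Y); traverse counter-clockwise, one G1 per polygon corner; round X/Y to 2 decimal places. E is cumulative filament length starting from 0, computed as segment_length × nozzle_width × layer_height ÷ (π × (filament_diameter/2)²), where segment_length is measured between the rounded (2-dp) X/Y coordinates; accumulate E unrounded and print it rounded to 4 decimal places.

G0 X-1.33 Y5.77 Z5.50
G1 X2.82 Y4.46 E0.0273
G1 X5.42 Y-0.53 E0.0626
G1 X4.24 Y-4.25 E0.0870
G1 X4.75 Y-3.99 E0.0906
G1 X6.18 Y0.54 E0.1204
G1 X3.99 Y4.75 E0.1502
G1 X-0.54 Y6.18 E0.1800
G1 X-1.33 Y5.77 E0.1855

At z = 5.5 mm: the cone (r1=9.5→r2=5) has section circumradius 6.200 here — a regular 8-gon; the 21.5×9.5 cube at (12, -0.5) contributes its full rectangle; the r=10.5 sphere at (-2, -1) slices to a regular 8-gon of circumradius 7.348 (√(r²−h²) with h=7.5 from center); Subtracting the remaining from the first: starting from the cone, the 21.5×9.5 cube at (12, -0.5) misses the remaining region (no effect); the r=10.5 sphere at (-2, -1) partially overlaps it — only the 98.06 mm² overlap (of its 152.74 mm²) is removed, clipping the outline — 1 connected region; the cube at (5.5, 5.5) (footprint 16.5×25.5) is included at this height; Taking the first minus the rest: starting from that combined region, the 16.5×25.5 cube at (5.5, 5.5) misses the remaining region (no effect) — 1 connected region; (rotated 5° about Z; rotation is an isometry so areas/perimeters/island counts are preserved). The outline is a single polygon with 8 vertices. Extrusion per mm of travel: 0.4 × 0.1 / (π × 1.425²) = 0.006270. Accumulating E over each segment gives final E = 0.1855.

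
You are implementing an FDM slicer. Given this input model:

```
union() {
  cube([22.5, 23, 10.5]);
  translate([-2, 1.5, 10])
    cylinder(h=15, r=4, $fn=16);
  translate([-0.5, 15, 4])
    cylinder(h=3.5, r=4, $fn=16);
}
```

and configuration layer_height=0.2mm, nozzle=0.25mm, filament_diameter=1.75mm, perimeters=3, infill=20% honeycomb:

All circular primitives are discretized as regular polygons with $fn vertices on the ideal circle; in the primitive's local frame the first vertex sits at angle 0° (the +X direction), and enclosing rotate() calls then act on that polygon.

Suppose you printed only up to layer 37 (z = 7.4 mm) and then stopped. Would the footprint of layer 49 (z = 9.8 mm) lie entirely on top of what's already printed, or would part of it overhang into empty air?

Compare the two slices. At z = 7.4: the cube is present — its section is the full 22.5×23 rectangle (area 517.50 mm²); the cylinder at (-2, 1.5) does not reach this height (z outside [10, 25]); the r=4 cylinder at (-0.5, 15) gives a regular 16-gon of circumradius 4 (constant along its height) (area = (16/2)·4.000²·sin(360°/16) = 48.98 mm²); Taking the union: the regions partially overlap — summed areas 566.48 mm² minus the doubly-counted overlap 20.54 mm² gives 545.94 mm² — area = 545.94 mm². At z = 9.8: the cube is present — its section is the full 22.5×23 rectangle (area 517.50 mm²); the cylinder at (-2, 1.5) is not intersected at this z (z outside [10, 25]); the cylinder at (-0.5, 15) does not reach this height (z outside [4, 7.5]); Taking the union: only the 22.5×23 cube is present, so the union is just that shape — area = 517.50 mm². Checking containment: the cross-section at z = 9.8 is a subset of the cross-section at z = 7.4.

entirely on top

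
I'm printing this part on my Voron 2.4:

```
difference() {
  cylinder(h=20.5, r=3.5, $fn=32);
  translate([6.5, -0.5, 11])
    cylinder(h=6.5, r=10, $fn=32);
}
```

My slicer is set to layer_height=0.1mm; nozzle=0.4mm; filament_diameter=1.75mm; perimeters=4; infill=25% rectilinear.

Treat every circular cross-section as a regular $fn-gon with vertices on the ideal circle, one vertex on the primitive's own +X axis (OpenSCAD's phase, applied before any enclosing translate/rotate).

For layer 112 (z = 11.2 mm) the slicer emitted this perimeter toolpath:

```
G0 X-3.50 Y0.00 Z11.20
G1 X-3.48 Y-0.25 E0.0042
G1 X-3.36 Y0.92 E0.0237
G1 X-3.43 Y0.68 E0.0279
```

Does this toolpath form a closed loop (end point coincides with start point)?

no

Start point (G0): (-3.50, 0.00). End point (last G1): the path does not return to the start — open.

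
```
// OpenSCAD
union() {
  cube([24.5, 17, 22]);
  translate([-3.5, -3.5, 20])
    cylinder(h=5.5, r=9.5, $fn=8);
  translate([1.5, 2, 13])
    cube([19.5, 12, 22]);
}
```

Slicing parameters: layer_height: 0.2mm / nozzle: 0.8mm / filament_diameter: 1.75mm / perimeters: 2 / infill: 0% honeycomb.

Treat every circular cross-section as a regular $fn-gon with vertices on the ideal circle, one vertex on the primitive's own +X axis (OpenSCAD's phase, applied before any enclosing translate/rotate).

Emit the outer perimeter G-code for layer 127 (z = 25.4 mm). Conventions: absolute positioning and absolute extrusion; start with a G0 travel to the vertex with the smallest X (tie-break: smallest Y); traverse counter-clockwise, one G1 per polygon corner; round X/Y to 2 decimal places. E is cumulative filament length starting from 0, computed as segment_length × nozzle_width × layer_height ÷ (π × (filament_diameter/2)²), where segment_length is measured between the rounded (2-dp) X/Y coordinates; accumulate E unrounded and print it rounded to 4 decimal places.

At z = 25.4 mm: the cube is absent (z outside [0, 22]); the cylinder at (-3.5, -3.5): section is a regular 8-gon, circumradius r=9.5; the cube at (1.5, 2) is present — its section is the full 19.5×12 rectangle; Merging all regions: the regions partially overlap (shared area 3.01 mm²), so overlapping operands fuse into one piece — 1 connected region. The outline is a single polygon with 12 vertices. Extrusion per mm of travel: 0.8 × 0.2 / (π × 0.875²) = 0.066520. Accumulating E over each segment gives final E = 7.5733.

G0 X-13.00 Y-3.50 Z25.40
G1 X-10.22 Y-10.22 E0.4838
G1 X-3.50 Y-13.00 E0.9675
G1 X3.22 Y-10.22 E1.4513
G1 X6.00 Y-3.50 E1.9350
G1 X3.72 Y2.00 E2.3311
G1 X21.00 Y2.00 E3.4806
G1 X21.00 Y14.00 E4.2788
G1 X1.50 Y14.00 E5.5759
G1 X1.50 Y3.93 E6.2458
G1 X-3.50 Y6.00 E6.6058
G1 X-10.22 Y3.22 E7.0895
G1 X-13.00 Y-3.50 E7.5733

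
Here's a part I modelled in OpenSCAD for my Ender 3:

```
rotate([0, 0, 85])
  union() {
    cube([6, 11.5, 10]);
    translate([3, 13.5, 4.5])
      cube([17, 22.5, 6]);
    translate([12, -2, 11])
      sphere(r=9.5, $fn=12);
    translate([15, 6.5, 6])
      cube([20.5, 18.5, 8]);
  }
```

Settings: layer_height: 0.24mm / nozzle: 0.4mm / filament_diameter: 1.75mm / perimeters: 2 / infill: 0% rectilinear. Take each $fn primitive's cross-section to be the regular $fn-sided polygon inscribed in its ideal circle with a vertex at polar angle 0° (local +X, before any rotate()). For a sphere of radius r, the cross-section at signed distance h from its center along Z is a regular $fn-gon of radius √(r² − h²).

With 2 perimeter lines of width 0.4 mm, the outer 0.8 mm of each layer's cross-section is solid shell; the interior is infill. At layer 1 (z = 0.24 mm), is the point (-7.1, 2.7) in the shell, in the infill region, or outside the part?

At z = 0.24 mm: the cube is present — its section is the full 6×11.5 rectangle; the cube at (3, 13.5) is absent (z outside [4.5, 10.5]); the sphere at (12, -2) is not intersected at this z (|z−center|=10.760 > r=9.5); the cube at (15, 6.5) does not reach this height (z outside [6, 14]); Merging all regions: only the 6×11.5 cube is present, so the union is just that shape — 1 connected region; (whole slice rotated 85° about Z — lengths, areas and connectivity unchanged). Overall, the cross-section is a single solid region. Undo the 85° rotation: the query point maps to (2.071, 7.308) in the un-rotated model frame. The nearest boundary edge runs (0.00, 11.50)→(0.00, 0.00); distance from the point to it = 2.07 mm. The point is inside the cross-section and 2.07 mm from the nearest boundary — more than the 0.8 mm shell width (2 × 0.4), so it's in the infill interior.

infill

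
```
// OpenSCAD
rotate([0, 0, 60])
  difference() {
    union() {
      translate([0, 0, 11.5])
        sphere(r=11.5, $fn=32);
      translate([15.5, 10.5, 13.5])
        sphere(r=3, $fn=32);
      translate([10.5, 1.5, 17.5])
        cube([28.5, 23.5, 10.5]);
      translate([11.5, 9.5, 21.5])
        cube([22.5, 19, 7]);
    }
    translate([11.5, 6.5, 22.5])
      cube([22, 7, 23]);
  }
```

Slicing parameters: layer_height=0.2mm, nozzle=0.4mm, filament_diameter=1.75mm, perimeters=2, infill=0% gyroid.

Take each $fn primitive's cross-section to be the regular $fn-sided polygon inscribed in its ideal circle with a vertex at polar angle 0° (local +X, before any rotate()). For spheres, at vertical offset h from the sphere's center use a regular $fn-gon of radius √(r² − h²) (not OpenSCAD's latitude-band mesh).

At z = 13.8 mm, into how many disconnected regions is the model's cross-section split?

At z = 13.8 mm: the r=11.5 sphere contributes a regular 32-gon of circumradius √(11.5²−2.3²) = 11.268; the sphere at (15.5, 10.5): section is a regular 32-gon, circumradius = √(r²−h²) = √(3²−0.3²) = 2.985; the cube at (10.5, 1.5) is not intersected at this z (z outside [17.5, 28]); the cube at (11.5, 9.5) is absent (z outside [21.5, 28.5]); Combining (union): the 2 present regions are separate (no shared area or edge), so areas and boundary lengths simply add and each stays a separate island — 2 connected regions; the cube at (11.5, 6.5) is absent (z outside [22.5, 45.5]); Taking the first minus the rest: none of the subtracted shapes is present at this height, so the result so far is unchanged — 2 connected regions; (rotated 60° about Z; rotation is an isometry so areas/perimeters/island counts are preserved). The result has 2 disconnected regions.

2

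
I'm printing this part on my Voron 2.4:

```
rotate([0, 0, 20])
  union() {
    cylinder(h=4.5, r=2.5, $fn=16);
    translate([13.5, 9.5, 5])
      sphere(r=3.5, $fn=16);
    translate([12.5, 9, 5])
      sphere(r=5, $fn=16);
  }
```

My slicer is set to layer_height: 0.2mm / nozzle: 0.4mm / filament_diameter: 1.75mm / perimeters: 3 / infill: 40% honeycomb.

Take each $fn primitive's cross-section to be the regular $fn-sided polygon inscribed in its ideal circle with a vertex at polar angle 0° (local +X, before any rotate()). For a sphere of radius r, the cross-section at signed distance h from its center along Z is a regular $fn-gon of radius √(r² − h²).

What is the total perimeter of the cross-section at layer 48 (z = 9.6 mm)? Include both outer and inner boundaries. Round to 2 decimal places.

At z = 9.6 mm: the cylinder does not reach this height (z outside [0, 4.5]); the sphere at (13.5, 9.5) is not intersected at this z (|z−center|=4.600 > r=3.5); the r=5 sphere at (12.5, 9) contributes a regular 16-gon of circumradius √(5²−4.6²) = 1.960 (perimeter = 2·16·1.960·sin(180°/16) = 12.23 mm); Taking the union: only the r=5 sphere at (12.5, 9) is present, so the union is just that shape — boundary = 12.23 mm; (whole slice rotated 20° about Z — lengths, areas and connectivity unchanged). Overall, the cross-section is a single solid region. Total boundary length (outer) = 12.23 mm.

12.23 mm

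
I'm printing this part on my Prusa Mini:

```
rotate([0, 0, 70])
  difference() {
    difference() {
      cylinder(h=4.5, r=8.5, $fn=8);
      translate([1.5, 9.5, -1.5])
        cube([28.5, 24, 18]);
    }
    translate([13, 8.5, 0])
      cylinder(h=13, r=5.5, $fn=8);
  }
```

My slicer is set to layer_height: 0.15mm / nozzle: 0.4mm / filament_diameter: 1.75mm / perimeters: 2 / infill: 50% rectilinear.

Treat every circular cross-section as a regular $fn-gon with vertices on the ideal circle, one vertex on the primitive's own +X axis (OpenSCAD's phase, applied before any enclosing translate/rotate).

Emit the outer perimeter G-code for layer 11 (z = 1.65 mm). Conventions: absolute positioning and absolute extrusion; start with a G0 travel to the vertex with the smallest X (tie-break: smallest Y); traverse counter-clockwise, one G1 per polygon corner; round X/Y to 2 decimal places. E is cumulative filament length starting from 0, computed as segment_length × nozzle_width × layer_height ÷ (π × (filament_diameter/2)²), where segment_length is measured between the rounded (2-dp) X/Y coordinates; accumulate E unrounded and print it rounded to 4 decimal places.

G0 X-7.99 Y2.91 Z1.65
G1 X-7.70 Y-3.59 E0.1623
G1 X-2.91 Y-7.99 E0.3246
G1 X3.59 Y-7.70 E0.4869
G1 X7.99 Y-2.91 E0.6491
G1 X7.70 Y3.59 E0.8114
G1 X2.91 Y7.99 E0.9737
G1 X-3.59 Y7.70 E1.1360
G1 X-7.99 Y2.91 E1.2982

At z = 1.65 mm: the r=8.5 cylinder contributes a regular 8-gon of circumradius 8.5; the cube at (1.5, 9.5) is present — its section is the full 28.5×24 rectangle; Subtracting the remaining from the first: starting from the r=8.5 cylinder, the 28.5×24 cube at (1.5, 9.5) misses the remaining region (no effect) — 1 connected region; the r=5.5 cylinder at (13, 8.5) contributes a regular 8-gon of circumradius 5.5; After the difference (first − rest): starting from the result so far, the r=5.5 cylinder at (13, 8.5) misses the remaining region (no effect) — 1 connected region; (whole slice rotated 70° about Z — lengths, areas and connectivity unchanged). The outline is a single polygon with 8 vertices. Extrusion per mm of travel: 0.4 × 0.15 / (π × 0.875²) = 0.024945. Accumulating E over each segment gives final E = 1.2982.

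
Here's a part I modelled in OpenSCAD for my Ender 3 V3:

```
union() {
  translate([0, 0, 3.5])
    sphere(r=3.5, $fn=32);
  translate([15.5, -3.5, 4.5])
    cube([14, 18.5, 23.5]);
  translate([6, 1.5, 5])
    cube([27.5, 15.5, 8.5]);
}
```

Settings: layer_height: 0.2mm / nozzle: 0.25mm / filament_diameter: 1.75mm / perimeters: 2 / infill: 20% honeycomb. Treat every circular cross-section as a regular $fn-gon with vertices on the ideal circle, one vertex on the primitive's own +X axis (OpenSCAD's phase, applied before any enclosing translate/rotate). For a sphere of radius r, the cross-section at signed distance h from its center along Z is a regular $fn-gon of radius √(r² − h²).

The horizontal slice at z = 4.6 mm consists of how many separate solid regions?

2

At z = 4.6 mm: the r=3.5 sphere contributes a regular 32-gon of circumradius √(3.5²−1.1²) = 3.323; the cube at (15.5, -3.5) is present — its section is the full 14×18.5 rectangle; the cube at (6, 1.5) is not intersected at this z (z outside [5, 13.5]); Combining (union): the 2 present regions are separate (no shared area or edge), so areas and boundary lengths simply add and each stays a separate island — 2 connected regions. The result has 2 disconnected regions.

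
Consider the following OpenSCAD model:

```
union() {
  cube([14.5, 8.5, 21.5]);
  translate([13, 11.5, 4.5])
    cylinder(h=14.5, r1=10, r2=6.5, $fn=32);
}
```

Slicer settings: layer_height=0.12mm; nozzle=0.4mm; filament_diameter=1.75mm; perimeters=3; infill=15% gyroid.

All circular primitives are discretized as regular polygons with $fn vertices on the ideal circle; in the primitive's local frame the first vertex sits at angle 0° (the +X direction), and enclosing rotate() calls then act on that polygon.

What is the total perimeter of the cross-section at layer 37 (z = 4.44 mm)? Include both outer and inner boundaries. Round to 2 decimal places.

46.00 mm

At z = 4.44 mm: the cube is present — its section is the full 14.5×8.5 rectangle (perimeter 46.00 mm); the cone at (13, 11.5) does not reach this height (z outside [4.5, 19]); Combining (union): only the 14.5×8.5 cube is present, so the union is just that shape — boundary = 46.00 mm. Overall, the cross-section is a single solid region. Total boundary length (outer) = 46.00 mm.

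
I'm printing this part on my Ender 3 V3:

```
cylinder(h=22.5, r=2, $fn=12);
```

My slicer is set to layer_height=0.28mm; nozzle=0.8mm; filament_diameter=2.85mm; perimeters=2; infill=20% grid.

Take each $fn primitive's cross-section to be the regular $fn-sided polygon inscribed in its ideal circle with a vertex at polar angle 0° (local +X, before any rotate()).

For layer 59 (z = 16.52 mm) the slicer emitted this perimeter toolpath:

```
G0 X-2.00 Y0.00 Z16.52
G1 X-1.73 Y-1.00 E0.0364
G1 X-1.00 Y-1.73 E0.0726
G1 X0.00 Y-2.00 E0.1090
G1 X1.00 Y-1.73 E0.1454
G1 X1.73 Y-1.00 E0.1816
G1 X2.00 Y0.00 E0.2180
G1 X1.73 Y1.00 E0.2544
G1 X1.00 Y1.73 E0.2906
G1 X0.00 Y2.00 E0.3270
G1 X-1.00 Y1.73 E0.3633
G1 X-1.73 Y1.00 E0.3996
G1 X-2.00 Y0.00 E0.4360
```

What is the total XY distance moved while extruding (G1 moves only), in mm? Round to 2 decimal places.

Sum the Euclidean lengths of each G1 segment: total = 12.42 mm.

12.42 mm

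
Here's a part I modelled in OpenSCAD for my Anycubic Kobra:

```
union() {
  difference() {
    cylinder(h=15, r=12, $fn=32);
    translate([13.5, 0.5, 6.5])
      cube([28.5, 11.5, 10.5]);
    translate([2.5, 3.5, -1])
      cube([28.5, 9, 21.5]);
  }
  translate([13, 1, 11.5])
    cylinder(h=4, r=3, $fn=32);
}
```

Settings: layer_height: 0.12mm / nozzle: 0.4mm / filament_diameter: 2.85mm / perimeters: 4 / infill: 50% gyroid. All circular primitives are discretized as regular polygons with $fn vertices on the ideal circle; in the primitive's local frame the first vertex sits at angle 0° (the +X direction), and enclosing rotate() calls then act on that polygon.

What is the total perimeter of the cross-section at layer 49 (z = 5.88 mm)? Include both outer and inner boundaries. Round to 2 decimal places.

79.68 mm

At z = 5.88 mm: the r=12 cylinder contributes a regular 32-gon of circumradius 12 (perimeter = 2·32·12.000·sin(180°/32) = 75.28 mm); the cube at (13.5, 0.5) does not reach this height (z outside [6.5, 17]); the 28.5×9 cube at (2.5, 3.5) contributes its full rectangle (perimeter 75.00 mm); After the difference (first − rest): starting from the r=12 cylinder, the 28.5×9 cube at (2.5, 3.5) partially overlaps it — only the 50.17 mm² overlap (of its 256.50 mm²) is removed, clipping the outline — boundary = 79.68 mm; the cylinder at (13, 1) does not reach this height (z outside [11.5, 15.5]); Combining (union): only the result so far is present, so the union is just that shape — boundary = 79.68 mm. Overall, the cross-section is a single solid region. Total boundary length (outer) = 79.68 mm.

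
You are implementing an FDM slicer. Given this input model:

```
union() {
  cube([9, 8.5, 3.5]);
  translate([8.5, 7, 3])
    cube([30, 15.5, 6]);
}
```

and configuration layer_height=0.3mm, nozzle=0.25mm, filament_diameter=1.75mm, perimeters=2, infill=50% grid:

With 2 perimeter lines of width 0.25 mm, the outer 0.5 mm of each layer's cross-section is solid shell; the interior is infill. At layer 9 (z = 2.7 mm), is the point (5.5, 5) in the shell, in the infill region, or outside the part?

infill

At z = 2.7 mm: the 9×8.5 cube contributes its full rectangle; the cube at (8.5, 7) does not reach this height (z outside [3, 9]); Taking the union: only the 9×8.5 cube is present, so the union is just that shape — 1 connected region. Overall, the cross-section is a single solid region. The nearest boundary edge runs (9.00, 0.00)→(9.00, 8.50); distance from the point to it = 3.50 mm. The point is inside the cross-section and 3.50 mm from the nearest boundary — more than the 0.5 mm shell width (2 × 0.25), so it's in the infill interior.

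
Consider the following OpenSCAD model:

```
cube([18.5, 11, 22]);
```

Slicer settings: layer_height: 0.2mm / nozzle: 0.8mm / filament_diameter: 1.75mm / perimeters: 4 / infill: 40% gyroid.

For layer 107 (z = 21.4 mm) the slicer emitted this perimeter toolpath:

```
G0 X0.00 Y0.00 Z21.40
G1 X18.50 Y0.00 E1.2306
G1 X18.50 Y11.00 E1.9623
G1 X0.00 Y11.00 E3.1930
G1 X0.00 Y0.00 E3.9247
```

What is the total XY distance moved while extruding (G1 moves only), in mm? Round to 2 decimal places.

59.00 mm

Sum the Euclidean lengths of each G1 segment: total = 59.00 mm.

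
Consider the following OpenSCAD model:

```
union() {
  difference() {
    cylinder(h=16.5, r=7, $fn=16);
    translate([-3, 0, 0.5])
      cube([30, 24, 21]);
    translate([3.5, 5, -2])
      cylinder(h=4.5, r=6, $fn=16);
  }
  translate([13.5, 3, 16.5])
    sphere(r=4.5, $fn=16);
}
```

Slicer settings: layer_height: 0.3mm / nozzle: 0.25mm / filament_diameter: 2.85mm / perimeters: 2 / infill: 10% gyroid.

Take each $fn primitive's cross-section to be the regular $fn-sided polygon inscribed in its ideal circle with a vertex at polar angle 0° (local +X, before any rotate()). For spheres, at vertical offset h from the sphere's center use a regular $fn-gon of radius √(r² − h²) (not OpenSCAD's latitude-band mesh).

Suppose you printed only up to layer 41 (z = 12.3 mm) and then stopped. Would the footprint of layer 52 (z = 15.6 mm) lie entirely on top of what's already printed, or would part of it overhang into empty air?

Compare the two slices. At z = 12.3: the r=7 cylinder contributes a regular 16-gon of circumradius 7 (area = (16/2)·7.000²·sin(360°/16) = 150.01 mm²); the cube at (-3, 0) is present — its section is the full 30×24 rectangle (area 720.00 mm²); the cylinder at (3.5, 5) is absent (z outside [-2, 2.5]); Subtracting the remaining from the first: starting from the r=7 cylinder (150.01 mm²), the 30×24 cube at (-3, 0) partially overlaps it — only the 57.58 mm² overlap (of its 720.00 mm²) is removed, clipping the outline — area = 92.43 mm²; the r=4.5 sphere at (13.5, 3) slices to a regular 16-gon of circumradius 1.616 (√(r²−h²) with h=4.2 from center) (area = (16/2)·1.616²·sin(360°/16) = 7.99 mm²); Combining (union): the 2 present regions are separate (no shared area or edge), so areas and boundary lengths simply add and each stays a separate island — area = 100.42 mm². At z = 15.6: the r=7 cylinder contributes a regular 16-gon of circumradius 7 (area = (16/2)·7.000²·sin(360°/16) = 150.01 mm²); the cube at (-3, 0) is present — its section is the full 30×24 rectangle (area 720.00 mm²); the cylinder at (3.5, 5) does not reach this height (z outside [-2, 2.5]); Taking the first minus the rest: starting from the r=7 cylinder (150.01 mm²), the 30×24 cube at (-3, 0) partially overlaps it — only the 57.58 mm² overlap (of its 720.00 mm²) is removed, clipping the outline — area = 92.43 mm²; the r=4.5 sphere at (13.5, 3) contributes a regular 16-gon of circumradius √(4.5²−0.9²) = 4.409 (area = (16/2)·4.409²·sin(360°/16) = 59.51 mm²); Combining (union): the 2 present regions are separate (no shared area or edge), so areas and boundary lengths simply add and each stays a separate island — area = 151.94 mm². Checking containment: at z = 15.6 the cross-section extends beyond the z = 12.3 cross-section by about 51.52 mm².

part overhangs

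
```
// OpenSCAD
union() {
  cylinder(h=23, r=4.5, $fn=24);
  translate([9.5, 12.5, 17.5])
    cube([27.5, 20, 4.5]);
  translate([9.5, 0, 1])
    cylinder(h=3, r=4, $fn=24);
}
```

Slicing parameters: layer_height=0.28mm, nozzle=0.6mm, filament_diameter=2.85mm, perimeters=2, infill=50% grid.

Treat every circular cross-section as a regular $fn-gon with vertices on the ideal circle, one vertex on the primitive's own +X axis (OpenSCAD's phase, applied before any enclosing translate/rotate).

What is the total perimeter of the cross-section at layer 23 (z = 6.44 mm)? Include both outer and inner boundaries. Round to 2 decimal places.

At z = 6.44 mm: the r=4.5 cylinder gives a regular 24-gon of circumradius 4.5 (constant along its height) (perimeter = 2·24·4.500·sin(180°/24) = 28.19 mm); the cube at (9.5, 12.5) is not intersected at this z (z outside [17.5, 22]); the cylinder at (9.5, 0) is not intersected at this z (z outside [1, 4]); Combining (union): only the r=4.5 cylinder is present, so the union is just that shape — boundary = 28.19 mm. Overall, the cross-section is a single solid region. Total boundary length (outer) = 28.19 mm.

28.19 mm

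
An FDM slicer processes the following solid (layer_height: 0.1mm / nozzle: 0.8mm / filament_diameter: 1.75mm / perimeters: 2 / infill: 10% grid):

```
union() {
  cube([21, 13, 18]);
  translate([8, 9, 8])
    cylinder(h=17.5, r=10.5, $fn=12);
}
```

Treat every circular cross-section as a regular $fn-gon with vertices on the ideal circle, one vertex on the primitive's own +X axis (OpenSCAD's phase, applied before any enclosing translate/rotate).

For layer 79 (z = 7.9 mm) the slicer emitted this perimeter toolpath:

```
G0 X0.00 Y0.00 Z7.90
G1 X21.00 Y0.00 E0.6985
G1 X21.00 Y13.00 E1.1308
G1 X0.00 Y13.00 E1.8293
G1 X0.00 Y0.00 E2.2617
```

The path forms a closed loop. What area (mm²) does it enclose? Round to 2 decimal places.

273.00 mm²

Apply the shoelace formula to the sequence of (X, Y) vertices; enclosed area = 273.00 mm².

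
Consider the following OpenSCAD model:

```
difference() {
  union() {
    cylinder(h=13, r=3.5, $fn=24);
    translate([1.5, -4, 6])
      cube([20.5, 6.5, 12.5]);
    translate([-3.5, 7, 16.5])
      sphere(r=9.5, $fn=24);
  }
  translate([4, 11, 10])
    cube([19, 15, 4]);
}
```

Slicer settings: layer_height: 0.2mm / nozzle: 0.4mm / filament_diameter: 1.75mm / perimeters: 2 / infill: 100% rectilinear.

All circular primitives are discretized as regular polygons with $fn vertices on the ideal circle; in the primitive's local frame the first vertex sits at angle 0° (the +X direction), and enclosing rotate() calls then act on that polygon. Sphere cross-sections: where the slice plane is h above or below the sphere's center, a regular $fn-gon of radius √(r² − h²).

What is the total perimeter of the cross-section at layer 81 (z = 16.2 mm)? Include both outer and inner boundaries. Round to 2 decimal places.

101.73 mm

At z = 16.2 mm: the cylinder does not reach this height (z outside [0, 13]); the cube at (1.5, -4) is present — its section is the full 20.5×6.5 rectangle (perimeter 54.00 mm); the r=9.5 sphere at (-3.5, 7) contributes a regular 24-gon of circumradius √(9.5²−0.3²) = 9.495 (perimeter = 2·24·9.495·sin(180°/24) = 59.49 mm); Combining (union): the regions partially overlap (shared area 6.79 mm²), so the edge portions inside another operand are dropped and the merged outline is re-measured after clipping — boundary = 101.73 mm; the cube at (4, 11) does not reach this height (z outside [10, 14]); After the difference (first − rest): none of the subtracted shapes is present at this height, so that combined region is unchanged — boundary = 101.73 mm. Overall, the cross-section is a single solid region. Total boundary length (outer) = 101.73 mm.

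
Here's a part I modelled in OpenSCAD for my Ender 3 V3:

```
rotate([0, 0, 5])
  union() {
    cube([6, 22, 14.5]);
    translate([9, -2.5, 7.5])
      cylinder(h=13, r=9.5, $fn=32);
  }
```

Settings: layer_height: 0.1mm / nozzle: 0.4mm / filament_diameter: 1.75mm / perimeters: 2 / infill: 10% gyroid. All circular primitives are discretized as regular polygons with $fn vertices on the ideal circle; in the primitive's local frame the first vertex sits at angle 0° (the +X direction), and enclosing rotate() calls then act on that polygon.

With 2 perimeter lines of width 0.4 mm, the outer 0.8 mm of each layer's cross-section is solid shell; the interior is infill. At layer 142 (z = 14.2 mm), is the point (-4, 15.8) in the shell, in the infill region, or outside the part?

outside

At z = 14.2 mm: the cube (footprint 6×22) is included at this height; the r=9.5 cylinder at (9, -2.5) contributes a regular 32-gon of circumradius 9.5; Combining (union): the regions partially overlap (shared area 26.58 mm²), so overlapping operands fuse into one piece — 1 connected region; (rotated 5° about Z; rotation is an isometry so areas/perimeters/island counts are preserved). Overall, the cross-section is a single solid region. Undo the 5° rotation: the query point maps to (-2.608, 16.088) in the un-rotated model frame. The nearest boundary edge runs (0.00, 0.40)→(0.00, 22.00); distance from the point to it = 2.61 mm. The point is not inside any of the regions above, so it lies outside the cross-section (2.61 mm from the nearest boundary).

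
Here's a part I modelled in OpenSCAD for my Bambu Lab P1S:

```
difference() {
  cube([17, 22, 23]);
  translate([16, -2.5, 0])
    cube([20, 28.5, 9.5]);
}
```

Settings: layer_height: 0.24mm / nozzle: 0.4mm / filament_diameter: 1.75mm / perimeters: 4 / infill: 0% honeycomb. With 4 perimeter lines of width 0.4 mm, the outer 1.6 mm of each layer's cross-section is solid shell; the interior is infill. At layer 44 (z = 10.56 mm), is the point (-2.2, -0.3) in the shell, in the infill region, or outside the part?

outside

At z = 10.56 mm: the cube is present — its section is the full 17×22 rectangle; the cube at (16, -2.5) does not reach this height (z outside [0, 9.5]); After the difference (first − rest): none of the subtracted shapes is present at this height, so the 17×22 cube is unchanged — 1 connected region. Overall, the cross-section is a single solid region. The nearest boundary edge runs (0.00, 0.00)→(17.00, 0.00); distance from the point to it = 2.22 mm. The point is not inside any of the regions above, so it lies outside the cross-section (2.22 mm from the nearest boundary).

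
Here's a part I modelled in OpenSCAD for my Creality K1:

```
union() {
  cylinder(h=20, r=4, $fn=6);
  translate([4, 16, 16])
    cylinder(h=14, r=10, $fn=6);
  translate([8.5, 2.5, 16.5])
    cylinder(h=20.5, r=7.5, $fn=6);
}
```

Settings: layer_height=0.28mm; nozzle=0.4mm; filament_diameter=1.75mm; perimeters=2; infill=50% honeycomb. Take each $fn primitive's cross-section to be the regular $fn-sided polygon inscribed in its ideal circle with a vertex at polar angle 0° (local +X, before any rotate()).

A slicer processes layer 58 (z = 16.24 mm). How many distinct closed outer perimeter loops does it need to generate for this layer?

At z = 16.24 mm: the r=4 cylinder contributes a regular 6-gon of circumradius 4; the r=10 cylinder at (4, 16) contributes a regular 6-gon of circumradius 10; the cylinder at (8.5, 2.5) is not intersected at this z (z outside [16.5, 37]); Combining (union): the 2 present regions are separate (no shared area or edge), so areas and boundary lengths simply add and each stays a separate island — 2 connected regions. The result has 2 disconnected regions.

2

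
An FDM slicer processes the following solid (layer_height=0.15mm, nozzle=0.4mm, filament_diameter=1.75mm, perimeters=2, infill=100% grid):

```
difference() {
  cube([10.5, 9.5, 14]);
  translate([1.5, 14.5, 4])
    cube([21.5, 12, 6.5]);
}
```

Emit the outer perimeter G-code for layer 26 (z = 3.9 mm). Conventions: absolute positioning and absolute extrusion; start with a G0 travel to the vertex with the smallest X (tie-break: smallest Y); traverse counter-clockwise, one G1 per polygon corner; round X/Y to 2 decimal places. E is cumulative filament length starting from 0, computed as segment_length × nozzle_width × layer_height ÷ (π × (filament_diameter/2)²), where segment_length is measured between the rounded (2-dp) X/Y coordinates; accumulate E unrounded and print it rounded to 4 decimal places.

At z = 3.9 mm: the 10.5×9.5 cube contributes its full rectangle; the cube at (1.5, 14.5) is not intersected at this z (z outside [4, 10.5]); Taking the first minus the rest: none of the subtracted shapes is present at this height, so the 10.5×9.5 cube is unchanged — 1 connected region. The outline is a single polygon with 4 vertices. Extrusion per mm of travel: 0.4 × 0.15 / (π × 0.875²) = 0.024945. Accumulating E over each segment gives final E = 0.9978.

G0 X0.00 Y0.00 Z3.90
G1 X10.50 Y0.00 E0.2619
G1 X10.50 Y9.50 E0.4989
G1 X0.00 Y9.50 E0.7608
G1 X0.00 Y0.00 E0.9978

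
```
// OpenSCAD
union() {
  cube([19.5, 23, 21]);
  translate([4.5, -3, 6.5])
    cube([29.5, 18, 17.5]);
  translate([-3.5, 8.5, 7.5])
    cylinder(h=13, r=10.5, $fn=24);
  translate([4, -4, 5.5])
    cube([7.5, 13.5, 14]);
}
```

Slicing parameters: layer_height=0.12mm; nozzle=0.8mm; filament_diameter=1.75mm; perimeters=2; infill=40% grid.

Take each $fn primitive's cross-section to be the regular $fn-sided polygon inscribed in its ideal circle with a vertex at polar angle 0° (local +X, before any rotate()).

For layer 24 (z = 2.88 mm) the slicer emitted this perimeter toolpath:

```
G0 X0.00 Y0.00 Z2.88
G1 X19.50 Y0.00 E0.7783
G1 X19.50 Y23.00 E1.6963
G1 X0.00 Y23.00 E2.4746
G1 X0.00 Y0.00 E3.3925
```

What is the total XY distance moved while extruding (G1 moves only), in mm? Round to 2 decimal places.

85.00 mm

Sum the Euclidean lengths of each G1 segment: total = 85.00 mm.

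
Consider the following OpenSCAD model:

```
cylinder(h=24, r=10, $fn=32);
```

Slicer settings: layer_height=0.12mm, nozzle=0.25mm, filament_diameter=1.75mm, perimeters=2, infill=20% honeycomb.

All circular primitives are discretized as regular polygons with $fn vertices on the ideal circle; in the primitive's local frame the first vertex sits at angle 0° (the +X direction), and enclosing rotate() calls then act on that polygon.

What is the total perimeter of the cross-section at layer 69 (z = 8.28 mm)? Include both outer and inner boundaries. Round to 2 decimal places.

62.73 mm

At z = 8.28 mm: the cylinder: section is a regular 32-gon, circumradius r=10 (perimeter = 2·32·10.000·sin(180°/32) = 62.73 mm). Overall, the cross-section is a single solid region. Total boundary length (outer) = 62.73 mm.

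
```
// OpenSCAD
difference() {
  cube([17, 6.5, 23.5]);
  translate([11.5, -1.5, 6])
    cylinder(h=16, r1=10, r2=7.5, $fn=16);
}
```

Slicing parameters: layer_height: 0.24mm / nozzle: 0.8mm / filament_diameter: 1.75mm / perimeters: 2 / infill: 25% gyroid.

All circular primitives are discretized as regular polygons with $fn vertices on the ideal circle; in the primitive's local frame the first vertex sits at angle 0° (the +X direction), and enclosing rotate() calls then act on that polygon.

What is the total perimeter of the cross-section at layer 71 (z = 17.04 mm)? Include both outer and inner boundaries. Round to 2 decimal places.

40.77 mm

At z = 17.04 mm: the 17×6.5 cube contributes its full rectangle (perimeter 47.00 mm); the cone at (11.5, -1.5): at t=0.690 of its height the radius interpolates to r₁+(r₂−r₁)t = 8.275, giving a regular 16-gon of that circumradius (perimeter = 2·16·8.275·sin(180°/16) = 51.66 mm); Subtracting the remaining from the first: starting from the 17×6.5 cube, the cone at (11.5, -1.5) partially overlaps it — only the 72.82 mm² overlap (of its 209.64 mm²) is removed, clipping the outline — boundary = 40.77 mm. Overall, the cross-section has 2 separate islands. Total boundary length (outer) = 40.77 mm.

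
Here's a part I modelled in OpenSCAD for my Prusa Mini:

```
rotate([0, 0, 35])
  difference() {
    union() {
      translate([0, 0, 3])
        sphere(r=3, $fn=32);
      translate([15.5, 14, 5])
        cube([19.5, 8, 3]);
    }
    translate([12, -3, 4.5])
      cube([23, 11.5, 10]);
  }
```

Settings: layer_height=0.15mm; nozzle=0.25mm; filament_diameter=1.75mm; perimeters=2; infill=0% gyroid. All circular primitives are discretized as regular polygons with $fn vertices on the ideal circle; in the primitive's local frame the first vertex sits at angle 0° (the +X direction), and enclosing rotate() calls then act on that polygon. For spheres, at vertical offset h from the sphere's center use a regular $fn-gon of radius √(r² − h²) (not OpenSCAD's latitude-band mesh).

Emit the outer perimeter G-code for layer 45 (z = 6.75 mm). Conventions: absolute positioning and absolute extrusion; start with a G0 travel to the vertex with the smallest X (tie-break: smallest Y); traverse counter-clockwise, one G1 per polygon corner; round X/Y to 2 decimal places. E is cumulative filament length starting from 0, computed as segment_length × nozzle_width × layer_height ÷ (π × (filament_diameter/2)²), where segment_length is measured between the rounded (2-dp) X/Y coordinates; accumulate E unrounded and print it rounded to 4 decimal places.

At z = 6.75 mm: the sphere is absent (|z−center|=3.750 > r=3); the cube at (15.5, 14) (footprint 19.5×8) is included at this height; Merging all regions: only the 19.5×8 cube at (15.5, 14) is present, so the union is just that shape — 1 connected region; the cube at (12, -3) (footprint 23×11.5) is included at this height; Subtracting the remaining from the first: starting from that combined region, the 23×11.5 cube at (12, -3) misses the remaining region (no effect) — 1 connected region; (rotated 35° about Z; rotation is an isometry so areas/perimeters/island counts are preserved). The outline is a single polygon with 4 vertices. Extrusion per mm of travel: 0.25 × 0.15 / (π × 0.875²) = 0.015591. Accumulating E over each segment gives final E = 0.8575.

G0 X0.08 Y26.91 Z6.75
G1 X4.67 Y20.36 E0.1247
G1 X20.64 Y31.54 E0.4286
G1 X16.05 Y38.10 E0.5535
G1 X0.08 Y26.91 E0.8575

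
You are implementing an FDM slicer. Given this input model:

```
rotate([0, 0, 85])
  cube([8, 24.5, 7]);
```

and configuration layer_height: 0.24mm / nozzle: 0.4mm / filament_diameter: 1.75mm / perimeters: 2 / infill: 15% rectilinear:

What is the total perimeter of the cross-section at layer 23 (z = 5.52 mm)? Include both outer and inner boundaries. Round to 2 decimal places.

65.00 mm

At z = 5.52 mm: the cube (footprint 8×24.5) is included at this height (perimeter 65.00 mm); (rotated 85° about Z; rotation is an isometry so areas/perimeters/island counts are preserved). Overall, the cross-section is a single solid region. Total boundary length (outer) = 65.00 mm.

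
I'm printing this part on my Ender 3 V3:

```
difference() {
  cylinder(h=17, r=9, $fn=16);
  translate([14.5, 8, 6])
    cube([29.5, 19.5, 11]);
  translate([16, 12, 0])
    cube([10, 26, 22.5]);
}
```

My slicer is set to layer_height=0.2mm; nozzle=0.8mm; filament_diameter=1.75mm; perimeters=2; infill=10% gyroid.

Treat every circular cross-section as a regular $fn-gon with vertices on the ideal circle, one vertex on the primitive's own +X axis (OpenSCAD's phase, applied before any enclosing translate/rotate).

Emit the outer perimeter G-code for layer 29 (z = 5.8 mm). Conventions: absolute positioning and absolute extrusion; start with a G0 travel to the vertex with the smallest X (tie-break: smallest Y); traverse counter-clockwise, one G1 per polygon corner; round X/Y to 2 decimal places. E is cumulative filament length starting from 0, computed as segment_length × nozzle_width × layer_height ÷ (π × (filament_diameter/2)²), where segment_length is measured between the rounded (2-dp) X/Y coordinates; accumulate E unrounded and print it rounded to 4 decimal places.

G0 X-9.00 Y0.00 Z5.80
G1 X-8.31 Y-3.44 E0.2334
G1 X-6.36 Y-6.36 E0.4670
G1 X-3.44 Y-8.31 E0.7005
G1 X0.00 Y-9.00 E0.9339
G1 X3.44 Y-8.31 E1.1673
G1 X6.36 Y-6.36 E1.4009
G1 X8.31 Y-3.44 E1.6344
G1 X9.00 Y0.00 E1.8678
G1 X8.31 Y3.44 E2.1012
G1 X6.36 Y6.36 E2.3348
G1 X3.44 Y8.31 E2.5684
G1 X0.00 Y9.00 E2.8017
G1 X-3.44 Y8.31 E3.0351
G1 X-6.36 Y6.36 E3.2687
G1 X-8.31 Y3.44 E3.5023
G1 X-9.00 Y0.00 E3.7357

At z = 5.8 mm: the cylinder: section is a regular 16-gon, circumradius r=9; the cube at (14.5, 8) is not intersected at this z (z outside [6, 17]); the cube at (16, 12) is present — its section is the full 10×26 rectangle; After the difference (first − rest): starting from the r=9 cylinder, the 10×26 cube at (16, 12) misses the remaining region (no effect) — 1 connected region. The outline is a single polygon with 16 vertices. Extrusion per mm of travel: 0.8 × 0.2 / (π × 0.875²) = 0.066520. Accumulating E over each segment gives final E = 3.7357.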